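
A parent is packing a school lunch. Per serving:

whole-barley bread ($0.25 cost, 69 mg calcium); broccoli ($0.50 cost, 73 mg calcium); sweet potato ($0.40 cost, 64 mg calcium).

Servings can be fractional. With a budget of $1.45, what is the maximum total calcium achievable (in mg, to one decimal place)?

400.2 mg

Calcium per dollar: whole-barley bread 276, sweet potato 160, broccoli 146.
With no serving limits, spend the whole cost allowance on whole-barley bread: $1.45 / $0.25 × 69 mg = 400.2 mg.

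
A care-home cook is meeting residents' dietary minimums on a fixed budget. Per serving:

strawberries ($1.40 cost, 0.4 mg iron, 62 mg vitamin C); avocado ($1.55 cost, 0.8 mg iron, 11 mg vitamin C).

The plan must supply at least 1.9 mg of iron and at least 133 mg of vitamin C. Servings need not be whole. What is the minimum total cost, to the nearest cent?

Check every corner: each single food scaled to meet both minima, and each pair solved so both constraints bind.
strawberries only: max(1.9/0.4, 133/62) = 4.75 servings → $6.65.
avocado only: max(1.9/0.8, 133/11) = 12.09 servings → $18.74.
strawberries + avocado with both tight: 1.892 servings and 1.429 servings → $4.86.
The minimum over all feasible corners is $4.86.

$4.86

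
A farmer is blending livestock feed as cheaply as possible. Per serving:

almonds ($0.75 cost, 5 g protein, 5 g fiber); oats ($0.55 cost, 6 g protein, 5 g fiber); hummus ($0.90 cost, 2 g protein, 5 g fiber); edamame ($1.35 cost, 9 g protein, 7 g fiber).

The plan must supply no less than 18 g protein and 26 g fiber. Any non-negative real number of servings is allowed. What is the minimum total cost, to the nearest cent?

With two linear requirements the optimum uses one or two foods; enumerate the corners.
almonds only: max(18/5, 26/5) = 5.2 servings → $3.90.
oats only: max(18/6, 26/5) = 5.2 servings → $2.86.
hummus only: max(18/2, 26/5) = 9 servings → $8.10.
edamame only: max(18/9, 26/7) = 3.714 servings → $5.01.
almonds + oats: the both-tight solution has a negative serving — not a feasible corner.
almonds + hummus with both tight: 2.533 servings and 2.667 servings → $4.30.
almonds + edamame: intersection lies outside the first quadrant.
oats + hummus with both tight: 1.9 servings and 3.3 servings → $4.01.
oats + edamame with both targets exact would need a negative amount; discard.
hummus + edamame with both tight: 3.484 servings and 1.226 servings → $4.79.
The minimum over all feasible corners is $2.86.

$2.86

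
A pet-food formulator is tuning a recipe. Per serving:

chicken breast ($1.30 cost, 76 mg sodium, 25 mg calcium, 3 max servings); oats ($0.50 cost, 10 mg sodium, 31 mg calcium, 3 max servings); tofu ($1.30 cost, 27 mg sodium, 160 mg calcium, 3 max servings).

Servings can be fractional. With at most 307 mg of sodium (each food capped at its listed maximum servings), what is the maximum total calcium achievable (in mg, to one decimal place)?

Calcium per mg sodium: tofu 5.926, oats 3.1, chicken breast 0.3289.
Take 3 servings of tofu: uses 81 mg sodium, +480.0 mg calcium (running total 480.0 mg).
Take 3 servings of oats: uses 30 mg sodium, +93.0 mg calcium (running total 573.0 mg).
Take 2.579 servings of chicken breast: uses 196 mg sodium, +64.5 mg calcium (running total 637.5 mg).
Filling greedily by calcium-per-mg sodium is optimal for one linear limit, giving 637.5 mg.

637.5 mg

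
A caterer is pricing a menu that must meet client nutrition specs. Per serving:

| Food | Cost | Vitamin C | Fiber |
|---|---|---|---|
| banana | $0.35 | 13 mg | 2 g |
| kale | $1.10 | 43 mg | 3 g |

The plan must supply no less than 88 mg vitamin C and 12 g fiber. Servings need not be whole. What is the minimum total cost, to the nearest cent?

$2.34

banana only: max(88/13, 12/2) = 6.769 servings → $2.37.
kale only: max(88/43, 12/3) = 4 servings → $4.40.
banana + kale with both tight: 5.362 servings and 0.4255 servings → $2.34.
So the least-cost plan costs $2.34.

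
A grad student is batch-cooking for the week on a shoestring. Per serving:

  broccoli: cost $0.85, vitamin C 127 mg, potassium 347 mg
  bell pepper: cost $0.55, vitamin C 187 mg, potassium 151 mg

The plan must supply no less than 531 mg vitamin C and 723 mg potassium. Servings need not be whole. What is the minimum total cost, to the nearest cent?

With two linear requirements the optimum uses one or two foods; enumerate the corners.
broccoli only: max(531/127, 723/347) = 4.181 servings → $3.55.
bell pepper only: max(531/187, 723/151) = 4.788 servings → $2.63.
broccoli + bell pepper with both tight: 1.204 servings and 2.022 servings → $2.14.
So the least-cost plan costs $2.14.

$2.14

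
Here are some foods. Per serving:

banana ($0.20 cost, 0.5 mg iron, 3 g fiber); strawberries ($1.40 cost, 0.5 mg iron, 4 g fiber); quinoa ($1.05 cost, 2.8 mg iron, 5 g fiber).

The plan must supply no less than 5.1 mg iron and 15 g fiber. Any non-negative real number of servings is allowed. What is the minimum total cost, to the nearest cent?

This is a tiny linear program; its minimum lies at a vertex of the feasible set. List the vertices and price them.
banana only: max(5.1/0.5, 15/3) = 10.2 servings → $2.04.
strawberries only: max(5.1/0.5, 15/4) = 10.2 servings → $14.28.
quinoa only: max(5.1/2.8, 15/5) = 3 servings → $3.15.
banana + strawberries: intersection lies outside the first quadrant.
banana + quinoa with both tight: 2.797 servings and 1.322 servings → $1.95.
strawberries + quinoa with both tight: 1.897 servings and 1.483 servings → $4.21.
Cheapest feasible corner: $1.95.

$1.95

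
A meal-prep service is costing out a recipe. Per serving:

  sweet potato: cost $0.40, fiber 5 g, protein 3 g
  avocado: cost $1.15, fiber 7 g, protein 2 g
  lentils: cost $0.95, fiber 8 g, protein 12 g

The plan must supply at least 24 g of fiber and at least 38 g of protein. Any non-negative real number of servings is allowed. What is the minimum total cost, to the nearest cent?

$3.01

With two linear requirements the optimum uses one or two foods; enumerate the corners.
sweet potato only: max(24/5, 38/3) = 12.67 servings → $5.07.
avocado only: max(24/7, 38/2) = 19 servings → $21.85.
lentils only: max(24/8, 38/12) = 3.167 servings → $3.01.
sweet potato + avocado: intersection lies outside the first quadrant.
sweet potato + lentils: the both-tight solution has a negative serving — not a feasible corner.
avocado + lentils: the both-tight solution has a negative serving — not a feasible corner.
Cheapest feasible corner: $3.01.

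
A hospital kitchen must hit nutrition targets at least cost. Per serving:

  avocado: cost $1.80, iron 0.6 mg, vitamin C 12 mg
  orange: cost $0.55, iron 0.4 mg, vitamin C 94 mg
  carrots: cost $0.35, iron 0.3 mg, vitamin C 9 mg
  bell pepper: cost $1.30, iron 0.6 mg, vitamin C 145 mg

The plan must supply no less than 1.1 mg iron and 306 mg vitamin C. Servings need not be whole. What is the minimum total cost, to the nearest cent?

An LP optimum is at a vertex; with two nutrient constraints at most two foods are used. Check each candidate.
avocado only: max(1.1/0.6, 306/12) = 25.5 servings → $45.90.
orange only: max(1.1/0.4, 306/94) = 3.255 servings → $1.79.
carrots only: max(1.1/0.3, 306/9) = 34 servings → $11.90.
bell pepper only: max(1.1/0.6, 306/145) = 2.11 servings → $2.74.
avocado + orange: intersection lies outside the first quadrant.
avocado + carrots: intersection lies outside the first quadrant.
avocado + bell pepper with both targets exact would need a negative amount; discard.
orange + carrots: intersection lies outside the first quadrant.
orange + bell pepper: the both-tight solution has a negative serving — not a feasible corner.
carrots + bell pepper: intersection lies outside the first quadrant.
Cheapest feasible corner: $1.79.

$1.79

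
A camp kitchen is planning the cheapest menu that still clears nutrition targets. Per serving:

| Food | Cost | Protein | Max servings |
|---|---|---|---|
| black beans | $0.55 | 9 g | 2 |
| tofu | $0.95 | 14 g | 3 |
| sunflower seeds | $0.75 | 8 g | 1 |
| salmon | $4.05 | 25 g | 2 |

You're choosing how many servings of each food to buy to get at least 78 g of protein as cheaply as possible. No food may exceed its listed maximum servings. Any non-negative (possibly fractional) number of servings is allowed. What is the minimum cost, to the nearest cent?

$6.32

Cost per g of protein: black beans $0.0611, tofu $0.0679, sunflower seeds $0.0938, salmon $0.1620.
Take 2 servings of black beans: +18.0 g protein for $1.10 (total $1.10, still need 60.0 g).
Take 3 servings of tofu: +42.0 g protein for $2.85 (total $3.95, still need 18.0 g).
Take 1 serving of sunflower seeds: +8.0 g protein for $0.75 (total $4.70, still need 10.0 g).
Take 0.4 servings of salmon: +10.0 g protein for $1.62 (total $6.32, still need 0.0 g).
Filling from the cheapest source first is optimal under one linear minimum: $6.32.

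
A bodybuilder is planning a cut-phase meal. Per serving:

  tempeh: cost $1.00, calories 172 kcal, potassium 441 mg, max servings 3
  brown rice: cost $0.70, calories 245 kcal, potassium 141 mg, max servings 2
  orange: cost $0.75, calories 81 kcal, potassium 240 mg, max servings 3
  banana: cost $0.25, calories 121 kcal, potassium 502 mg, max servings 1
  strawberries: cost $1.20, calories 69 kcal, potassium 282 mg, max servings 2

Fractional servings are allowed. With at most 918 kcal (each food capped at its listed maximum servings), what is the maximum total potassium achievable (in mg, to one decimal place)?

Potassium per kcal: banana 4.149, strawberries 4.087, orange 2.963, tempeh 2.564, brown rice 0.5755.
Take 1 serving of banana: uses 121 kcal, +502.0 mg potassium (running total 502.0 mg).
Take 2 servings of strawberries: uses 138 kcal, +564.0 mg potassium (running total 1066.0 mg).
Take 3 servings of orange: uses 243 kcal, +720.0 mg potassium (running total 1786.0 mg).
Take 2.419 servings of tempeh: uses 416 kcal, +1066.6 mg potassium (running total 2852.6 mg).
Filling greedily by potassium-per-kcal is optimal for one linear limit, giving 2852.6 mg.

2852.6 mg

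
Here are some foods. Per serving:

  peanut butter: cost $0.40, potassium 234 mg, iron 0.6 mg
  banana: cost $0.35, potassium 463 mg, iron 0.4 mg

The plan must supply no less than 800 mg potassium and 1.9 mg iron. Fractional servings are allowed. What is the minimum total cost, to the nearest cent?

At the optimum either one food covers both requirements or two foods hit both targets exactly; no other combination can be cheaper.
peanut butter only: max(800/234, 1.9/0.6) = 3.419 servings → $1.37.
banana only: max(800/463, 1.9/0.4) = 4.75 servings → $1.66.
peanut butter + banana with both tight: 3.039 servings and 0.1922 servings → $1.28.
So the least-cost plan costs $1.28.

$1.28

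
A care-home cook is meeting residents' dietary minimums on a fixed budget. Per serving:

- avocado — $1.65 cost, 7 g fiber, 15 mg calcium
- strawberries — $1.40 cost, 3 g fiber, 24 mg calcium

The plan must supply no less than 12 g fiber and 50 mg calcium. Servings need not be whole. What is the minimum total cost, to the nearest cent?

A basic optimal solution has at most two foods positive. Try each food alone and each pair with both targets met exactly.
avocado only: max(12/7, 50/15) = 3.333 servings → $5.50.
strawberries only: max(12/3, 50/24) = 4 servings → $5.60.
avocado + strawberries with both tight: 1.122 servings and 1.382 servings → $3.79.
The minimum over all feasible corners is $3.79.

$3.79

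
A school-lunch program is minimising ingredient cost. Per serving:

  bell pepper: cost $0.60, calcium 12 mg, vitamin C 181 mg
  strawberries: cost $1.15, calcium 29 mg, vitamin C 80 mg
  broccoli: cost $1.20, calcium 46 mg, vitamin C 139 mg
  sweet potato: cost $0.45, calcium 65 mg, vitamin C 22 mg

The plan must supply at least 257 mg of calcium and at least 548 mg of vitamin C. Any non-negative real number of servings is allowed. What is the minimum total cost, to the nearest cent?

$3.13

An LP optimum is at a vertex; with two nutrient constraints at most two foods are used. Check each candidate.
bell pepper only: max(257/12, 548/181) = 21.42 servings → $12.85.
strawberries only: max(257/29, 548/80) = 8.862 servings → $10.19.
broccoli only: max(257/46, 548/139) = 5.587 servings → $6.70.
sweet potato only: max(257/65, 548/22) = 24.91 servings → $11.21.
bell pepper + strawberries with both targets exact would need a negative amount; discard.
bell pepper + broccoli with both targets exact would need a negative amount; discard.
bell pepper + sweet potato with both tight: 2.606 servings and 3.473 servings → $3.13.
strawberries + broccoli: intersection lies outside the first quadrant.
strawberries + sweet potato with both tight: 6.569 servings and 1.023 servings → $8.01.
broccoli + sweet potato with both tight: 3.735 servings and 1.311 servings → $5.07.
So the least-cost plan costs $3.13.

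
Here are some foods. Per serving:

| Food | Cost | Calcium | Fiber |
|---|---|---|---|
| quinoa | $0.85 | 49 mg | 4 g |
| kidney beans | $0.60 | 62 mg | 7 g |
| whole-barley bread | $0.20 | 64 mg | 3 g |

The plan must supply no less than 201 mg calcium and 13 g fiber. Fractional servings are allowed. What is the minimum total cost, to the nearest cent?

$0.87

quinoa only: max(201/49, 13/4) = 4.102 servings → $3.49.
kidney beans only: max(201/62, 13/7) = 3.242 servings → $1.95.
whole-barley bread only: max(201/64, 13/3) = 4.333 servings → $0.87.
quinoa + kidney beans: the both-tight solution has a negative serving — not a feasible corner.
quinoa + whole-barley bread with both tight: 2.101 servings and 1.532 servings → $2.09.
kidney beans + whole-barley bread with both tight: 0.874 servings and 2.294 servings → $0.98.
Cheapest feasible corner: $0.87.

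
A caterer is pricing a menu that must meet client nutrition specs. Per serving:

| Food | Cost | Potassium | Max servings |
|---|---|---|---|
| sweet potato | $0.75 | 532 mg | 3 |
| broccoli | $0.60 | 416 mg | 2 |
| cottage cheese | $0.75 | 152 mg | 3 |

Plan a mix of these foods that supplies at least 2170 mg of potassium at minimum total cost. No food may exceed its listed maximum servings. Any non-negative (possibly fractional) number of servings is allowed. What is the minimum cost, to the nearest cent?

Cost per mg of potassium: sweet potato $0.0014, broccoli $0.0014, cottage cheese $0.0049.
Take 3 servings of sweet potato: +1596.0 mg potassium for $2.25 (total $2.25, still need 574.0 mg).
Take 1.38 servings of broccoli: +574.0 mg potassium for $0.83 (total $3.08, still need 0.0 mg).
Greedy by cheapest-per-mg is optimal for a single linear constraint, so the minimum cost is $3.08.

$3.08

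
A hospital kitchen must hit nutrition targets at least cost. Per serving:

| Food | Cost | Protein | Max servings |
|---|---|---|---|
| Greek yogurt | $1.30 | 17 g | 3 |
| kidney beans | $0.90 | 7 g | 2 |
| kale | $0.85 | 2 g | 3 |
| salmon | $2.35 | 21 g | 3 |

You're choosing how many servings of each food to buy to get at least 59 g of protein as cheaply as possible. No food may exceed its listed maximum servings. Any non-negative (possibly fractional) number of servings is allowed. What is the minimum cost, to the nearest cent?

Cost per g of protein: Greek yogurt $0.0765, salmon $0.1119, kidney beans $0.1286, kale $0.4250.
Take 3 servings of Greek yogurt: +51.0 g protein for $3.90 (total $3.90, still need 8.0 g).
Take 0.381 servings of salmon: +8.0 g protein for $0.90 (total $4.80, still need 0.0 g).
Greedy by cheapest-per-g is optimal for a single linear constraint, so the minimum cost is $4.80.

$4.80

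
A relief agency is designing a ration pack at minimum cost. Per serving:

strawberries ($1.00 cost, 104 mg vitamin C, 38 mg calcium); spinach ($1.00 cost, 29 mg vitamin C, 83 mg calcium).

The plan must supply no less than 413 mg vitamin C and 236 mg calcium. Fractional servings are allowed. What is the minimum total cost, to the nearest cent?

strawberries only: max(413/104, 236/38) = 6.211 servings → $6.21.
spinach only: max(413/29, 236/83) = 14.24 servings → $14.24.
strawberries + spinach with both tight: 3.643 servings and 1.175 servings → $4.82.
The minimum over all feasible corners is $4.82.

$4.82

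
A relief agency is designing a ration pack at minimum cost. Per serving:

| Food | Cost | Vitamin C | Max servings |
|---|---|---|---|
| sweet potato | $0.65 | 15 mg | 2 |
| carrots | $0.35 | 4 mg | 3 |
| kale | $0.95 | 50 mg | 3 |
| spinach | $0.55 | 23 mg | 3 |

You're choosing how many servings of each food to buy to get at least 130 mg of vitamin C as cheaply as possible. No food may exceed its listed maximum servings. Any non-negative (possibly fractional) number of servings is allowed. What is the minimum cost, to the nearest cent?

Cost per mg of vitamin C: kale $0.0190, spinach $0.0239, sweet potato $0.0433, carrots $0.0875.
Take 2.6 servings of kale: +130.0 mg vitamin C for $2.47 (total $2.47, still need 0.0 mg).
Filling from the cheapest source first is optimal under one linear minimum: $2.47.

$2.47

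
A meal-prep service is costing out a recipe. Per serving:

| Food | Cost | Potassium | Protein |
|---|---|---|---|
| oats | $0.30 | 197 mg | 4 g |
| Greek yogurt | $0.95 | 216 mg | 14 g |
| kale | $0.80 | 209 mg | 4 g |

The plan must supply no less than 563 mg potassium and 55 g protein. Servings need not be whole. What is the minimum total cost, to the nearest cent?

For a min-cost LP with two ≥-constraints, a basic feasible solution has at most two positive variables.
oats only: max(563/197, 55/4) = 13.75 servings → $4.12.
Greek yogurt only: max(563/216, 55/14) = 3.929 servings → $3.73.
kale only: max(563/209, 55/4) = 13.75 servings → $11.00.
oats + Greek yogurt: the both-tight solution has a negative serving — not a feasible corner.
oats + kale with both targets exact would need a negative amount; discard.
Greek yogurt + kale: intersection lies outside the first quadrant.
So the least-cost plan costs $3.73.

$3.73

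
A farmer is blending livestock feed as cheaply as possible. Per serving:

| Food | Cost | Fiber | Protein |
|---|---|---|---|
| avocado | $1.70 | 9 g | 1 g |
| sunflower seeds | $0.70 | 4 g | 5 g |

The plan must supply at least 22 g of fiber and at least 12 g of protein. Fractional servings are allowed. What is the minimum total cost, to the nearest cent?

$3.85

The cheapest plan sits at a corner of the feasible region — with two constraints it uses at most two foods.
avocado only: max(22/9, 12/1) = 12 servings → $20.40.
sunflower seeds only: max(22/4, 12/5) = 5.5 servings → $3.85.
avocado + sunflower seeds with both tight: 1.512 servings and 2.098 servings → $4.04.
Cheapest feasible corner: $3.85.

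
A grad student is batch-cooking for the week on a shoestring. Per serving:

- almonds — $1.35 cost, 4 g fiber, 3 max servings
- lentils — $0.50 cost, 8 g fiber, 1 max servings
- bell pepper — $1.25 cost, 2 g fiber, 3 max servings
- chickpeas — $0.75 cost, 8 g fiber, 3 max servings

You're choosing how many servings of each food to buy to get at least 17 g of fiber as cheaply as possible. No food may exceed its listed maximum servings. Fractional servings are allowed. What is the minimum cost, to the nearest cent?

$1.34

Cost per g of fiber: lentils $0.0625, chickpeas $0.0938, almonds $0.3375, bell pepper $0.6250.
Take 1 serving of lentils: +8.0 g fiber for $0.50 (total $0.50, still need 9.0 g).
Take 1.125 servings of chickpeas: +9.0 g fiber for $0.84 (total $1.34, still need 0.0 g).
Greedy by cheapest-per-g is optimal for a single linear constraint, so the minimum cost is $1.34.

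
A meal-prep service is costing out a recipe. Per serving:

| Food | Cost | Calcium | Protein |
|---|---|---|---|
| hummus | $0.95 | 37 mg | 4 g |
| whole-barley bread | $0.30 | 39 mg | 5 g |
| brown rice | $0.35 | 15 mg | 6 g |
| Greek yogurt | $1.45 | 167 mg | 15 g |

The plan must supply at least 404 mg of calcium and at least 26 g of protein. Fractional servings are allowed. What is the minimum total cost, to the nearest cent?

$3.11

The cheapest plan sits at a corner of the feasible region — with two constraints it uses at most two foods.
hummus only: max(404/37, 26/4) = 10.92 servings → $10.37.
whole-barley bread only: max(404/39, 26/5) = 10.36 servings → $3.11.
brown rice only: max(404/15, 26/6) = 26.93 servings → $9.43.
Greek yogurt only: max(404/167, 26/15) = 2.419 servings → $3.51.
hummus + whole-barley bread: the both-tight solution has a negative serving — not a feasible corner.
hummus + brown rice: the both-tight solution has a negative serving — not a feasible corner.
hummus + Greek yogurt with both targets exact would need a negative amount; discard.
whole-barley bread + brown rice with both targets exact would need a negative amount; discard.
whole-barley bread + Greek yogurt with both targets exact would need a negative amount; discard.
brown rice + Greek yogurt with both targets exact would need a negative amount; discard.
So the least-cost plan costs $3.11.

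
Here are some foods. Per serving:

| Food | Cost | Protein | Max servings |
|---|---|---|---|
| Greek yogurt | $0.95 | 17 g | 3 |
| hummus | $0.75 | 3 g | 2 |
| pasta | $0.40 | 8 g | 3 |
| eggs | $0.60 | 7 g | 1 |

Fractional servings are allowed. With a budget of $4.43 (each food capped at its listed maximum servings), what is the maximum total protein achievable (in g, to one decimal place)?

Protein per dollar: pasta 20, Greek yogurt 17.89, eggs 11.67, hummus 4.
Take 3 servings of pasta: spends $1.20, +24.0 g protein (running total 24.0 g).
Take 3 servings of Greek yogurt: spends $2.85, +51.0 g protein (running total 75.0 g).
Take 0.6333 servings of eggs: spends $0.38, +4.4 g protein (running total 79.4 g).
Filling greedily by protein-per-dollar is optimal for one linear limit, giving 79.4 g.

79.4 g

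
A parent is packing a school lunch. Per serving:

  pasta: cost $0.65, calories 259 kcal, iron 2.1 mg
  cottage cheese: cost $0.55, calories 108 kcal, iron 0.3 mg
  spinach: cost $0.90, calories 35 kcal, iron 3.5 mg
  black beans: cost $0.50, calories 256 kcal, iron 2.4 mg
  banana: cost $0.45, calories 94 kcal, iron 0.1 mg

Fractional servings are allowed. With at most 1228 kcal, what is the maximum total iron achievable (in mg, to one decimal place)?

Iron per kcal: spinach 0.1, black beans 0.009375, pasta 0.008108, cottage cheese 0.002778, banana 0.001064.
With no serving limits, spend the whole calories allowance on spinach: 1228 kcal / 35 kcal × 3.5 mg = 122.8 mg.

122.8 mg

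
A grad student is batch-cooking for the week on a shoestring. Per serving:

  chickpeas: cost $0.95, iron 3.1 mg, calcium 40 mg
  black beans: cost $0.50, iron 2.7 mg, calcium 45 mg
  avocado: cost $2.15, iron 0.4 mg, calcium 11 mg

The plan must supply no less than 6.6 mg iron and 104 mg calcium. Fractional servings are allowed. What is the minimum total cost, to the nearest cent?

$1.22

Compare the cost at each extreme point of the feasible region.
chickpeas only: max(6.6/3.1, 104/40) = 2.6 servings → $2.47.
black beans only: max(6.6/2.7, 104/45) = 2.444 servings → $1.22.
avocado only: max(6.6/0.4, 104/11) = 16.5 servings → $35.48.
chickpeas + black beans with both tight: 0.5143 servings and 1.854 servings → $1.42.
chickpeas + avocado with both tight: 1.713 servings and 3.227 servings → $8.56.
black beans + avocado: intersection lies outside the first quadrant.
The minimum over all feasible corners is $1.22.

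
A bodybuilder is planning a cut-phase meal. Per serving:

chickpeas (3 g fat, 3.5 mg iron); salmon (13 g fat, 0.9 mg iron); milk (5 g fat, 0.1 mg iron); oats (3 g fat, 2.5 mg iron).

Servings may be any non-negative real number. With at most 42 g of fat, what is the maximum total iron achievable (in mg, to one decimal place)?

Iron per g fat: chickpeas 1.167, oats 0.8333, salmon 0.06923, milk 0.02.
With no serving limits, spend the whole fat allowance on chickpeas: 42 g / 3 g × 3.5 mg = 49.0 mg.

49.0 mg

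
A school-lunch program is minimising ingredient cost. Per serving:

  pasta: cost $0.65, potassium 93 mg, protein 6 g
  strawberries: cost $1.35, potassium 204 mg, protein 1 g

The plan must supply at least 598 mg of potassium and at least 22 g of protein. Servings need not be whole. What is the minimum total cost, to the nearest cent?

$4.08

Minimising a linear cost over {potassium ≥ 598, protein ≥ 22, servings ≥ 0} — the optimum is at a vertex, using one or two foods.
pasta only: max(598/93, 22/6) = 6.43 servings → $4.18.
strawberries only: max(598/204, 22/1) = 22 servings → $29.70.
pasta + strawberries with both tight: 3.439 servings and 1.363 servings → $4.08.
Cheapest feasible corner: $4.08.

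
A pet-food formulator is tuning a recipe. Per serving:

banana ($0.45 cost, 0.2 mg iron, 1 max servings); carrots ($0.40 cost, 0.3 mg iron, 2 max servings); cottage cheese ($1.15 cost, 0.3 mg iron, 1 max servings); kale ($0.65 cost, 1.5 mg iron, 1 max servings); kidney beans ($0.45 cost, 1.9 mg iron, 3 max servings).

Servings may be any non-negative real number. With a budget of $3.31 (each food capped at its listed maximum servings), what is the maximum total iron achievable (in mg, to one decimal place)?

8.0 mg

Iron per dollar: kidney beans 4.222, kale 2.308, carrots 0.75, banana 0.4444, cottage cheese 0.2609.
Take 3 servings of kidney beans: spends $1.35, +5.7 mg iron (running total 5.7 mg).
Take 1 serving of kale: spends $0.65, +1.5 mg iron (running total 7.2 mg).
Take 2 servings of carrots: spends $0.80, +0.6 mg iron (running total 7.8 mg).
Take 1 serving of banana: spends $0.45, +0.2 mg iron (running total 8.0 mg).
Take 0.05217 servings of cottage cheese: spends $0.06, +0.0 mg iron (running total 8.0 mg).
Filling greedily by iron-per-dollar is optimal for one linear limit, giving 8.0 mg.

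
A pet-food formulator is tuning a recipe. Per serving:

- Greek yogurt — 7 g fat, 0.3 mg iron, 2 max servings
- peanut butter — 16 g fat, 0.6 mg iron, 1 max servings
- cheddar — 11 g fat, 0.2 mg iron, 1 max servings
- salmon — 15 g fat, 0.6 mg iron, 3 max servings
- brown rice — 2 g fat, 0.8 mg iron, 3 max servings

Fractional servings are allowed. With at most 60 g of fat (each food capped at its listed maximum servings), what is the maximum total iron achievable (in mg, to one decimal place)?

Iron per g fat: brown rice 0.4, Greek yogurt 0.04286, salmon 0.04, peanut butter 0.0375, cheddar 0.01818.
Take 3 servings of brown rice: uses 6 g fat, +2.4 mg iron (running total 2.4 mg).
Take 2 servings of Greek yogurt: uses 14 g fat, +0.6 mg iron (running total 3.0 mg).
Take 2.667 servings of salmon: uses 40 g fat, +1.6 mg iron (running total 4.6 mg).
Filling greedily by iron-per-g fat is optimal for one linear limit, giving 4.6 mg.

4.6 mg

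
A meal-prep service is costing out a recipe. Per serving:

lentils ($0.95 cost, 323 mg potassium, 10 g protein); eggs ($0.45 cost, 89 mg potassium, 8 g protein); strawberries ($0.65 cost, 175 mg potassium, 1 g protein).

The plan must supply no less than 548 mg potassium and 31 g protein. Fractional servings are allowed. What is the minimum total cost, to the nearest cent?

$2.12

This is a tiny linear program; its minimum lies at a vertex of the feasible set. List the vertices and price them.
lentils only: max(548/323, 31/10) = 3.1 servings → $2.94.
eggs only: max(548/89, 31/8) = 6.157 servings → $2.77.
strawberries only: max(548/175, 31/1) = 31 servings → $20.15.
lentils + eggs with both tight: 0.9593 servings and 2.676 servings → $2.12.
lentils + strawberries: intersection lies outside the first quadrant.
eggs + strawberries with both tight: 3.72 servings and 1.24 servings → $2.48.
Cheapest feasible corner: $2.12.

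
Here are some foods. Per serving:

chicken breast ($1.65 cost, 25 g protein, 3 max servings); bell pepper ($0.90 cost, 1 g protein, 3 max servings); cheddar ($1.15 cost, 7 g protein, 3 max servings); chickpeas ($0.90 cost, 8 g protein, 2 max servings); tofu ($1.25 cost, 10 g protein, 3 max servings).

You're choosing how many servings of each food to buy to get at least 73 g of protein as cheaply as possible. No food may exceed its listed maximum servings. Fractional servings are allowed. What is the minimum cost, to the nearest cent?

$4.82

Cost per g of protein: chicken breast $0.0660, chickpeas $0.1125, tofu $0.1250, cheddar $0.1643, bell pepper $0.9000.
Take 2.92 servings of chicken breast: +73.0 g protein for $4.82 (total $4.82, still need 0.0 g).
Filling from the cheapest source first is optimal under one linear minimum: $4.82.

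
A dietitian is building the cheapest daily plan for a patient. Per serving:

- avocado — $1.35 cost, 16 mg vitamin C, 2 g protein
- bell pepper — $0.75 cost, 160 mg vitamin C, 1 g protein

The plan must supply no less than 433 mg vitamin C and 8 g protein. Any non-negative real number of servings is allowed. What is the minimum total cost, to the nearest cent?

A basic optimal solution has at most two foods positive. Try each food alone and each pair with both targets met exactly.
avocado only: max(433/16, 8/2) = 27.06 servings → $36.53.
bell pepper only: max(433/160, 8/1) = 8 servings → $6.00.
avocado + bell pepper with both tight: 2.786 servings and 2.428 servings → $5.58.
So the least-cost plan costs $5.58.

$5.58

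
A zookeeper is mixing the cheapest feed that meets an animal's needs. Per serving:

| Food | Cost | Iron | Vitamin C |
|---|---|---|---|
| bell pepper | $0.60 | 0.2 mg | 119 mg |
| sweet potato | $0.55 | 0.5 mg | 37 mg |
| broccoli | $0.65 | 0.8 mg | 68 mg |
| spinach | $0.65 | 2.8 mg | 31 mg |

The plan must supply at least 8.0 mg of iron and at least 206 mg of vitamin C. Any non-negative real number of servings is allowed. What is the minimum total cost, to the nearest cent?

An LP optimum is at a vertex; with two nutrient constraints at most two foods are used. Check each candidate.
bell pepper only: max(8.0/0.2, 206/119) = 40 servings → $24.00.
sweet potato only: max(8.0/0.5, 206/37) = 16 servings → $8.80.
broccoli only: max(8.0/0.8, 206/68) = 10 servings → $6.50.
spinach only: max(8.0/2.8, 206/31) = 6.645 servings → $4.32.
bell pepper + sweet potato: intersection lies outside the first quadrant.
bell pepper + broccoli: intersection lies outside the first quadrant.
bell pepper + spinach with both tight: 1.006 servings and 2.785 servings → $2.41.
sweet potato + broccoli: the both-tight solution has a negative serving — not a feasible corner.
sweet potato + spinach with both tight: 3.732 servings and 2.191 servings → $3.48.
broccoli + spinach with both tight: 1.986 servings and 2.29 servings → $2.78.
Cheapest feasible corner: $2.41.

$2.41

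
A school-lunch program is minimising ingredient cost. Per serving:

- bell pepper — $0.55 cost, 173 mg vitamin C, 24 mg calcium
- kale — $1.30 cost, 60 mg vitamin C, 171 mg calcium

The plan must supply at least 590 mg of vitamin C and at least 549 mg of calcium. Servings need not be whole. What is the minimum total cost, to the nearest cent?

$5.06

With two linear requirements the optimum uses one or two foods; enumerate the corners.
bell pepper only: max(590/173, 549/24) = 22.88 servings → $12.58.
kale only: max(590/60, 549/171) = 9.833 servings → $12.78.
bell pepper + kale with both tight: 2.414 servings and 2.872 servings → $5.06.
So the least-cost plan costs $5.06.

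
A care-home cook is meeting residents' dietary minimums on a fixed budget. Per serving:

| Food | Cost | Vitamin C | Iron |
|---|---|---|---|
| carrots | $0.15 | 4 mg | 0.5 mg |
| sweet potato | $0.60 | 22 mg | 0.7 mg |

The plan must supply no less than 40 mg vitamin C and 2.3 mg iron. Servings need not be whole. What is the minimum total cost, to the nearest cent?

$1.20

Check every corner: each single food scaled to meet both minima, and each pair solved so both constraints bind.
carrots only: max(40/4, 2.3/0.5) = 10 servings → $1.50.
sweet potato only: max(40/22, 2.3/0.7) = 3.286 servings → $1.97.
carrots + sweet potato with both tight: 2.756 servings and 1.317 servings → $1.20.
Cheapest feasible corner: $1.20.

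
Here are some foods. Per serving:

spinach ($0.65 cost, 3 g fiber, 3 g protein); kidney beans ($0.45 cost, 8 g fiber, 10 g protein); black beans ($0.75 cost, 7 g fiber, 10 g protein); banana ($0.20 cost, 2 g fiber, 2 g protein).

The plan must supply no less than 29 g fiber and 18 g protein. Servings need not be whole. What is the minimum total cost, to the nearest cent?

Compare the cost at each extreme point of the feasible region.
spinach only: max(29/3, 18/3) = 9.667 servings → $6.28.
kidney beans only: max(29/8, 18/10) = 3.625 servings → $1.63.
black beans only: max(29/7, 18/10) = 4.143 servings → $3.11.
banana only: max(29/2, 18/2) = 14.5 servings → $2.90.
spinach + kidney beans: intersection lies outside the first quadrant.
spinach + black beans: intersection lies outside the first quadrant.
spinach + banana (both tight): parallel constraints — no distinct corner.
kidney beans + black beans with both targets exact would need a negative amount; discard.
kidney beans + banana: intersection lies outside the first quadrant.
black beans + banana: the both-tight solution has a negative serving — not a feasible corner.
Cheapest feasible corner: $1.63.

$1.63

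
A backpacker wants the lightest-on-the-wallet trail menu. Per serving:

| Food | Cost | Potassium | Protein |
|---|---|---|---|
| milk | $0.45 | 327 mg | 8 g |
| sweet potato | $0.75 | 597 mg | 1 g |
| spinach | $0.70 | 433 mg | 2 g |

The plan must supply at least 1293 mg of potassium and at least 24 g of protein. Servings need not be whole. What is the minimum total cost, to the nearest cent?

$1.74

Check every corner: each single food scaled to meet both minima, and each pair solved so both constraints bind.
milk only: max(1293/327, 24/8) = 3.954 servings → $1.78.
sweet potato only: max(1293/597, 24/1) = 24 servings → $18.00.
spinach only: max(1293/433, 24/2) = 12 servings → $8.40.
milk + sweet potato with both tight: 2.93 servings and 0.561 servings → $1.74.
milk + spinach with both tight: 2.778 servings and 0.8883 servings → $1.87.
sweet potato + spinach with both targets exact would need a negative amount; discard.
Cheapest feasible corner: $1.74.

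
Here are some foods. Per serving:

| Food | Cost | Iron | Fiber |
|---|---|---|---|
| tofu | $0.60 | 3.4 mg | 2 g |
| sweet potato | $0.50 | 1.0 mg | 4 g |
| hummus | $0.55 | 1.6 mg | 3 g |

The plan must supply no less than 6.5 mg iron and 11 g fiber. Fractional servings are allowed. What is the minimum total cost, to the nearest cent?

$1.83

For a min-cost LP with two ≥-constraints, a basic feasible solution has at most two positive variables.
tofu only: max(6.5/3.4, 11/2) = 5.5 servings → $3.30.
sweet potato only: max(6.5/1.0, 11/4) = 6.5 servings → $3.25.
hummus only: max(6.5/1.6, 11/3) = 4.062 servings → $2.23.
tofu + sweet potato with both tight: 1.293 servings and 2.103 servings → $1.83.
tofu + hummus with both tight: 0.2714 servings and 3.486 servings → $2.08.
sweet potato + hummus: the both-tight solution has a negative serving — not a feasible corner.
Cheapest feasible corner: $1.83.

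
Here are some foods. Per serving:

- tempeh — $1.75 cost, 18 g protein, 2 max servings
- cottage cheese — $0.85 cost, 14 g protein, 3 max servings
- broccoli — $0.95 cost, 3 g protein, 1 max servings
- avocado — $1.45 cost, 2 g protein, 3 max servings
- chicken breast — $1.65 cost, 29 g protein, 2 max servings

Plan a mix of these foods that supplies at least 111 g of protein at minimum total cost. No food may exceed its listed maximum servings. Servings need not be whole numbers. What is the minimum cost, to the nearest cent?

$6.92

Cost per g of protein: chicken breast $0.0569, cottage cheese $0.0607, tempeh $0.0972, broccoli $0.3167, avocado $0.7250.
Take 2 servings of chicken breast: +58.0 g protein for $3.30 (total $3.30, still need 53.0 g).
Take 3 servings of cottage cheese: +42.0 g protein for $2.55 (total $5.85, still need 11.0 g).
Take 0.6111 servings of tempeh: +11.0 g protein for $1.07 (total $6.92, still need 0.0 g).
Filling from the cheapest source first is optimal under one linear minimum: $6.92.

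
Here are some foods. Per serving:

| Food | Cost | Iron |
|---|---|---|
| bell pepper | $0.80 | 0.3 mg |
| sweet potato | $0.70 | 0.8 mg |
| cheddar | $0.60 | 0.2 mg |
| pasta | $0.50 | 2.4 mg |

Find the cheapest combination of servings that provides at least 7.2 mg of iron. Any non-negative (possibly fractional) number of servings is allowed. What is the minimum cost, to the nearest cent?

Cost per mg of iron: pasta $0.2083, sweet potato $0.8750, bell pepper $2.6667, cheddar $3.0000.
With no serving limits, use only pasta: 7.2 mg / 2.4 mg = 3 servings × $0.50 = $1.50.

$1.50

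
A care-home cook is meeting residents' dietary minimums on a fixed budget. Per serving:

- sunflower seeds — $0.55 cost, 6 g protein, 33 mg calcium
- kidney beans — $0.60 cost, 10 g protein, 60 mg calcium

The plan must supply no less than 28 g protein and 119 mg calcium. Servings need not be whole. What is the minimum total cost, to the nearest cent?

$1.68

Minimising a linear cost over {protein ≥ 28, calcium ≥ 119, servings ≥ 0} — the optimum is at a vertex, using one or two foods.
sunflower seeds only: max(28/6, 119/33) = 4.667 servings → $2.57.
kidney beans only: max(28/10, 119/60) = 2.8 servings → $1.68.
sunflower seeds + kidney beans: intersection lies outside the first quadrant.
The minimum over all feasible corners is $1.68.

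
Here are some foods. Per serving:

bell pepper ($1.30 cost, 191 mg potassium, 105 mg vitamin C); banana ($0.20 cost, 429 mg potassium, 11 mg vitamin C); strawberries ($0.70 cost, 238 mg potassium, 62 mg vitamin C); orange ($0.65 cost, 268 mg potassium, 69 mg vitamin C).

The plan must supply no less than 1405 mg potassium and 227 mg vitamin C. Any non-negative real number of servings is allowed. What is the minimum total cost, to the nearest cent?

At the optimum either one food covers both requirements or two foods hit both targets exactly; no other combination can be cheaper.
bell pepper only: max(1405/191, 227/105) = 7.356 servings → $9.56.
banana only: max(1405/429, 227/11) = 20.64 servings → $4.13.
strawberries only: max(1405/238, 227/62) = 5.903 servings → $4.13.
orange only: max(1405/268, 227/69) = 5.243 servings → $3.41.
bell pepper + banana with both tight: 1.908 servings and 2.426 servings → $2.97.
bell pepper + strawberries: intersection lies outside the first quadrant.
bell pepper + orange: the both-tight solution has a negative serving — not a feasible corner.
banana + strawberries with both tight: 1.38 servings and 3.417 servings → $2.67.
banana + orange with both tight: 1.355 servings and 3.074 servings → $2.27.
strawberries + orange: intersection lies outside the first quadrant.
The minimum over all feasible corners is $2.27.

$2.27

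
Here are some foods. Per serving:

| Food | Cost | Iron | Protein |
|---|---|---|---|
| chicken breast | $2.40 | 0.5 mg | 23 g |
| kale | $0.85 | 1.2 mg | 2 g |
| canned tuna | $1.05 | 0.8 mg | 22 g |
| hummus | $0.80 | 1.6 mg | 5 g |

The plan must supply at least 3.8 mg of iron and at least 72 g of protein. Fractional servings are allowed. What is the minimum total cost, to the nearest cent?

$3.90

Compare the cost at each extreme point of the feasible region.
chicken breast only: max(3.8/0.5, 72/23) = 7.6 servings → $18.24.
kale only: max(3.8/1.2, 72/2) = 36 servings → $30.60.
canned tuna only: max(3.8/0.8, 72/22) = 4.75 servings → $4.99.
hummus only: max(3.8/1.6, 72/5) = 14.4 servings → $11.52.
chicken breast + kale with both tight: 2.962 servings and 1.932 servings → $8.75.
chicken breast + canned tuna: intersection lies outside the first quadrant.
chicken breast + hummus with both tight: 2.805 servings and 1.499 servings → $7.93.
kale + canned tuna with both tight: 1.048 servings and 3.177 servings → $4.23.
kale + hummus: the both-tight solution has a negative serving — not a feasible corner.
canned tuna + hummus with both tight: 3.083 servings and 0.8333 servings → $3.90.
The minimum over all feasible corners is $3.90.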